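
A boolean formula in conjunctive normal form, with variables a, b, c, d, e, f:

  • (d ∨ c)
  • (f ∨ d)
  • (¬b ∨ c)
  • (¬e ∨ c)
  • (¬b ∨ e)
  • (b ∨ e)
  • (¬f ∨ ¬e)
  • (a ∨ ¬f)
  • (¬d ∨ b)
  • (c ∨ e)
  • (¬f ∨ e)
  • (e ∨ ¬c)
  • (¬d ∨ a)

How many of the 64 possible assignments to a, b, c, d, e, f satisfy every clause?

The models are:
  a=T b=T c=T d=T e=T f=F
That's 1 in total.

1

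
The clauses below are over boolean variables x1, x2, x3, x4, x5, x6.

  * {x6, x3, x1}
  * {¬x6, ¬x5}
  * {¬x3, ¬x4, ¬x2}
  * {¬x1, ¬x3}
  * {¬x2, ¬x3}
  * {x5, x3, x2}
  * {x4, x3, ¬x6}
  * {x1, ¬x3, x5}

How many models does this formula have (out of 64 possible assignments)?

Case analysis on x3 and x1:
  x3=T, x1=T: a clause becomes empty — 0.
  x3=T, x1=F: remaining (x2,x4,x5,x6) ∈ {(F,F,T,F); (F,T,T,F)} — 2.
  x3=F, x1=T: 7 of the 16 assignments to (x2,x4,x5,x6) work.
  x3=F, x1=F: remaining (x2,x4,x5,x6) ∈ {(T,T,F,T)} — 1.
Total: 0 + 2 + 7 + 1 = 10.

10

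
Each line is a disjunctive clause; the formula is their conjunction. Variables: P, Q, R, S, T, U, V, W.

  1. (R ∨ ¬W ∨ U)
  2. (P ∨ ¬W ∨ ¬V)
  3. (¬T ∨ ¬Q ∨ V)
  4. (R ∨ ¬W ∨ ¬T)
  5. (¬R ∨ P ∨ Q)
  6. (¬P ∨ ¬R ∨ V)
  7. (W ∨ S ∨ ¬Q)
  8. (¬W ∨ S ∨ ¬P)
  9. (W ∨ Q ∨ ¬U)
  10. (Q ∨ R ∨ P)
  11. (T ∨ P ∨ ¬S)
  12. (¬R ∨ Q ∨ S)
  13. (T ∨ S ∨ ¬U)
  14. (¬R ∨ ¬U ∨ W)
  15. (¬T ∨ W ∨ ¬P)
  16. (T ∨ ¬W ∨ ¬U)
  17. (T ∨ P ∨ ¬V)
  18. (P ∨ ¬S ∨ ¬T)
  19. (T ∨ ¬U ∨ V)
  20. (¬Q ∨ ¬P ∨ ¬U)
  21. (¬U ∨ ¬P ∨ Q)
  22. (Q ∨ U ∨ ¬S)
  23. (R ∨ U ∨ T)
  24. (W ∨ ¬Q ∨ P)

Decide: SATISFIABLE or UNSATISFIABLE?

SATISFIABLE

Branch on P: take P = True.
Branch on Q: take Q = True.
  then U is forced to False.
For the remaining variables, R = True, S = True, T = False, V = True, W = True works.
So P = True  Q = True  R = True  S = True  T = False  U = False  V = True  W = True is a satisfying assignment.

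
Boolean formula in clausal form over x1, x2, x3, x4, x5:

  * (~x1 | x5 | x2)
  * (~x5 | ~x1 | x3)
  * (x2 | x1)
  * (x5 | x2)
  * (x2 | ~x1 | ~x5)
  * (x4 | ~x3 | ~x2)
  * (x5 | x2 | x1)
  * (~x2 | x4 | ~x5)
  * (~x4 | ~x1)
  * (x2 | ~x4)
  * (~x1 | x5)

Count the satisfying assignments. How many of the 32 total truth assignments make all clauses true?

Satisfying assignments:
  x1=F x2=T x3=F x4=F x5=F
  x1=F x2=T x3=F x4=T x5=F
  x1=F x2=T x3=F x4=T x5=T
  x1=F x2=T x3=T x4=T x5=F
  x1=F x2=T x3=T x4=T x5=T
That's 5 in total.

5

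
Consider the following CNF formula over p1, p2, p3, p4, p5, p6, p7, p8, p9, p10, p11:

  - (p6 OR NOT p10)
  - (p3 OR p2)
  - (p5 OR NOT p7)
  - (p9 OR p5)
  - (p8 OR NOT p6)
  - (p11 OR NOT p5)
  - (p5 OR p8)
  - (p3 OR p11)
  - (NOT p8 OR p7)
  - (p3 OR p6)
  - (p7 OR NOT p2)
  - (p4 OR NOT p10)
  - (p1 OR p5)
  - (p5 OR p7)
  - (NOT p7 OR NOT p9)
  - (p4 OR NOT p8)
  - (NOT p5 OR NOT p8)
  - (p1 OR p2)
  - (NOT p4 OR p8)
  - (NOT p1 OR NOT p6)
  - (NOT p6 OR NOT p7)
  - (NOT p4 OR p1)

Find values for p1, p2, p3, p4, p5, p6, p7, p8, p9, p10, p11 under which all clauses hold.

p1=T, p2=T, p3=T, p4=F, p5=T, p6=F, p7=T, p8=F, p9=F, p10=F, p11=T

Check each clause:
  1. (NOT p10 OR p6) — NOT p10 is true.
  2. (p2 OR p3) — p2 is true.
  3. (NOT p7 OR p5) — p5 is true.
  4. (p5 OR p9) — p5 is true.
  5. (p8 OR NOT p6) — NOT p6 is true.
  6. (NOT p5 OR p11) — p11 is true.
  7. (p8 OR p5) — p5 is true.
  8. (p3 OR p11) — p3 is true.
  9. (p7 OR NOT p8) — NOT p8 is true.
  10. (p3 OR p6) — p3 is true.
  11. (NOT p2 OR p7) — p7 is true.
  12. (p4 OR NOT p10) — NOT p10 is true.
  13. (p5 OR p1) — p1 is true.
  14. (p7 OR p5) — p5 is true.
  15. (NOT p9 OR NOT p7) — NOT p9 is true.
  16. (NOT p8 OR p4) — NOT p8 is true.
  17. (NOT p5 OR NOT p8) — NOT p8 is true.
  18. (p1 OR p2) — p1 is true.
  19. (NOT p4 OR p8) — NOT p4 is true.
  20. (NOT p1 OR NOT p6) — NOT p6 is true.
  21. (NOT p6 OR NOT p7) — NOT p6 is true.
  22. (NOT p4 OR p1) — p1 is true.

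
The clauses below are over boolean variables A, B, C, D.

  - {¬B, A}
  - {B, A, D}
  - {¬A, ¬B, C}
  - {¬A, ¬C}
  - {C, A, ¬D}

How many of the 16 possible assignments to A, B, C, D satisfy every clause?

3

The models are:
  A=F B=F C=T D=T
  A=T B=F C=F D=F
  A=T B=F C=F D=T
Count: 3.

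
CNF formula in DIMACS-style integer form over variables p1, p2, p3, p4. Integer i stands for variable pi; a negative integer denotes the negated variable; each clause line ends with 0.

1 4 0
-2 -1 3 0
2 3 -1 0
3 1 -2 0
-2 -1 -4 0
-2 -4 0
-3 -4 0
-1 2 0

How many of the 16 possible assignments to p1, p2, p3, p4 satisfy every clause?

2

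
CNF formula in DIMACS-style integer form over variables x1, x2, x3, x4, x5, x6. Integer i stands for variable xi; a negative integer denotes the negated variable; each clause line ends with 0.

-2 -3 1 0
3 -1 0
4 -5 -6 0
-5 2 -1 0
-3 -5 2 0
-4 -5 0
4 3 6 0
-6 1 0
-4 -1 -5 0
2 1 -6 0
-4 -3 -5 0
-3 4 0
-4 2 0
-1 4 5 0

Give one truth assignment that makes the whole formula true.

x1 = 1, x2 = 1, x3 = 1, x4 = 1, x5 = 0, x6 = 0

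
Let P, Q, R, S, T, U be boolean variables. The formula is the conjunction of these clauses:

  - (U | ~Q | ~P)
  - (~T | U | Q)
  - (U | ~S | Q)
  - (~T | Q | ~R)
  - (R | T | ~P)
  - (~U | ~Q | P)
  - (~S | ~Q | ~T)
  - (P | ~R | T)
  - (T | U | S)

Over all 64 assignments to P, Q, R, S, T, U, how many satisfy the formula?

15

Split on Q, then T.
  Q=1, T=1: remaining (P,R,S,U) ∈ {(0,0,0,0); (0,1,0,0); (1,0,0,1); (1,1,0,1)} — 4.
  Q=1, T=0: remaining (P,R,S,U) ∈ {(0,0,1,0); (1,1,0,1); (1,1,1,1)} — 3.
  Q=0, T=1: remaining (P,R,S,U) ∈ {(0,0,0,1); (0,0,1,1); (1,0,0,1); (1,0,1,1)} — 4.
  Q=0, T=0: remaining (P,R,S,U) ∈ {(0,0,0,1); (0,0,1,1); (1,1,0,1); (1,1,1,1)} — 4.
Total: 4 + 3 + 4 + 4 = 15.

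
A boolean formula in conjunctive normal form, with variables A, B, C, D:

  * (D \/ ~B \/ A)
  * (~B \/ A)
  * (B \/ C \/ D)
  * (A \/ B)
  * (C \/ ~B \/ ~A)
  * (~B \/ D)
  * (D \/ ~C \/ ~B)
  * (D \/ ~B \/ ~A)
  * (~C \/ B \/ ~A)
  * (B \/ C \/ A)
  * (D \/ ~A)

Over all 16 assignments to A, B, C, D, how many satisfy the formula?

Satisfying assignments:
  A=1 B=0 C=0 D=1
  A=1 B=1 C=1 D=1
That's 2 in total.

2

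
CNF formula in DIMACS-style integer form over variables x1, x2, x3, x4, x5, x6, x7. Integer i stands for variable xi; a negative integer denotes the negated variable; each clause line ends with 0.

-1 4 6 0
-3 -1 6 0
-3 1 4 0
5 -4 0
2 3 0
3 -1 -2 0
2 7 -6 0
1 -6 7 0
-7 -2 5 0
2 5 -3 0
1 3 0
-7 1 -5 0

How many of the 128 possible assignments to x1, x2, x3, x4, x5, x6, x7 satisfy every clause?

Split on x1, then x3.
  x1=1, x3=1: 7 of the 32 assignments to (x2,x4,x5,x6,x7) work.
  x1=1, x3=0: a clause becomes empty — 0.
  x1=0, x3=1: remaining (x2,x4,x5,x6,x7) ∈ {(0,1,1,0,0); (1,1,1,0,0)} — 2.
  x1=0, x3=0: a clause becomes empty — 0.
Total: 7 + 0 + 2 + 0 = 9.

9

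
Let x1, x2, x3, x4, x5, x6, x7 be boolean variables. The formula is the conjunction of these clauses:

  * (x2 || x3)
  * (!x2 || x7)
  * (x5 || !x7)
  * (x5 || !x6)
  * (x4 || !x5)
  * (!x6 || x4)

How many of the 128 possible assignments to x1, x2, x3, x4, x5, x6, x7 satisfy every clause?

Case analysis on x5 and x2:
  x5=1, x2=1: forces x4=1; x7=1; x1, x3, x6 free → 2^3 = 8.
  x5=1, x2=0: forces x3=1; x4=1; x1, x6, x7 free → 2^3 = 8.
  x5=0, x2=1: a clause becomes empty — 0.
  x5=0, x2=0: remaining (x1,x3,x4,x6,x7) ∈ {(0,1,0,0,0); (0,1,1,0,0); (1,1,0,0,0); (1,1,1,0,0)} — 4.
Total: 8 + 8 + 0 + 4 = 20.

20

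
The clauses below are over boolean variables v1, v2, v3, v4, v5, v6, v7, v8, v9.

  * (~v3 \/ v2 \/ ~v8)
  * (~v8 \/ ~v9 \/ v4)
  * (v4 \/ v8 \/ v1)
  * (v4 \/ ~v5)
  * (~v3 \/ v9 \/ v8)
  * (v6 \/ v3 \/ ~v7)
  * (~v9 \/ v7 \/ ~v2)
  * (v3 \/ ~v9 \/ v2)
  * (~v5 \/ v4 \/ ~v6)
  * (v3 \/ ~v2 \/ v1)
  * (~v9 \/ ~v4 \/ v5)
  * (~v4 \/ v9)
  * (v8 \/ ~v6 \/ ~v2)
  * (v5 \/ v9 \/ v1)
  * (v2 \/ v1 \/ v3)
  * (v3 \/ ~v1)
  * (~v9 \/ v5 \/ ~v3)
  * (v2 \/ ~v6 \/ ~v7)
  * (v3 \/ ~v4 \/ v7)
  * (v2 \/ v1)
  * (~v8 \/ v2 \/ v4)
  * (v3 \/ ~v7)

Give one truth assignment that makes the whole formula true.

v1=T, v2=T, v3=T, v4=T, v5=T, v6=T, v7=T, v8=T, v9=T

Branch on v1: take v1 = True.
  then v3 is forced to True.
The remaining clauses are satisfied by v2 = True, v4 = True, v5 = True, v6 = True, v7 = True, v8 = True, v9 = True.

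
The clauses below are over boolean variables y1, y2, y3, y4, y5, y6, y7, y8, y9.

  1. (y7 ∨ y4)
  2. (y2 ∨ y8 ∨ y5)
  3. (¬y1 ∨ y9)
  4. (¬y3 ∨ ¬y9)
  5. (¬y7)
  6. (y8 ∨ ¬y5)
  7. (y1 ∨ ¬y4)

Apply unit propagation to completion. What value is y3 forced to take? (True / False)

Unit clause (¬y7) sets y7 = False.
From (y7 ∨ y4) and y7 = False: y4 = True.
From (y1 ∨ ¬y4) and y4 = True: y1 = True.
(¬y1 ∨ y9) with y1 = True leaves only y9, so y9 = True.
(¬y3 ∨ ¬y9): since y9 = True, the clause reduces to (¬y3). y3 = False.

False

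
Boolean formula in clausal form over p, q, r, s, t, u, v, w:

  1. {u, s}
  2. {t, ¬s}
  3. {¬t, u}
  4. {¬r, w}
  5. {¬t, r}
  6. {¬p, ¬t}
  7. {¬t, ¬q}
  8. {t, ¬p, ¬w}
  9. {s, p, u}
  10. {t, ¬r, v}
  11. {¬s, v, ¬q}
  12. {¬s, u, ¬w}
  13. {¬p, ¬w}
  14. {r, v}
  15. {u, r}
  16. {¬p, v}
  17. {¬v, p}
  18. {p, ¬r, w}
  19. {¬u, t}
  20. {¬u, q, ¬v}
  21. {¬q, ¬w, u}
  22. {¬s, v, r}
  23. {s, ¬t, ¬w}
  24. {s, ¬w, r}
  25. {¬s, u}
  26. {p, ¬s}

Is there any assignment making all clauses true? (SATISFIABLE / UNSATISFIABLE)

s = True:
  propagation gives t=True, u=True, r=True, w=True; an empty clause results — contradiction.
s = False:
  propagation gives u=True, t=True, r=True, w=True; an empty clause results — contradiction.
Every branch closes, so no satisfying assignment exists.

UNSATISFIABLE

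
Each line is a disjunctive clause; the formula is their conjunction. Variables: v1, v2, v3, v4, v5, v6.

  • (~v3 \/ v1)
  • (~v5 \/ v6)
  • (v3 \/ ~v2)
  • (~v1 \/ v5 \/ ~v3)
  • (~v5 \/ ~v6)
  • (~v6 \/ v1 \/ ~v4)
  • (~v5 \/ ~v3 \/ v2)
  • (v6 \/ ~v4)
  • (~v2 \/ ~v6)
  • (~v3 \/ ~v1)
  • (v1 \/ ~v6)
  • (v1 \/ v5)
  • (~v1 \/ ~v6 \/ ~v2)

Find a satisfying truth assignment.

Set v1 = True and propagate.
  then v3 is forced to False.
  then v2 is forced to False.
For the remaining variables, v4 = True, v5 = False, v6 = True works.

v1=True, v2=False, v3=False, v4=True, v5=False, v6=True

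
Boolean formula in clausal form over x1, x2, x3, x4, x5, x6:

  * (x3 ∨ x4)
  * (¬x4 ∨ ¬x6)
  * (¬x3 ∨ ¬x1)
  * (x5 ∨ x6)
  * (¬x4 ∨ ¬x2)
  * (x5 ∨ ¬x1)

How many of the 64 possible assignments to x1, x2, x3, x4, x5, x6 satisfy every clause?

9

Case analysis on x4 and x1:
  x4=T, x1=T: remaining (x2,x3,x5,x6) ∈ {(F,F,T,F)} — 1.
  x4=T, x1=F: remaining (x2,x3,x5,x6) ∈ {(F,F,T,F); (F,T,T,F)} — 2.
  x4=F, x1=T: a clause becomes empty — 0.
  x4=F, x1=F: x2 free; 3 ways for (x3,x5,x6) × 2^1 = 6.
Total: 1 + 2 + 0 + 6 = 9.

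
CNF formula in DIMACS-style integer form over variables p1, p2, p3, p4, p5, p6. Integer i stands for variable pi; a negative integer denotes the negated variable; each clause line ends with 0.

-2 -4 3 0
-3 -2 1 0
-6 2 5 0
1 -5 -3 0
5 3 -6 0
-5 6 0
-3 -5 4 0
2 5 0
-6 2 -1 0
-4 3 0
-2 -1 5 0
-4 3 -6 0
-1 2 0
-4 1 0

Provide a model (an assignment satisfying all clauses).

Try p1 = False.
  then p4 is forced to False.
Set p2 = True and propagate.
  then p3 is forced to False.
For the remaining variables, p5 = True, p6 = True works.

p1=0  p2=1  p3=0  p4=0  p5=1  p6=1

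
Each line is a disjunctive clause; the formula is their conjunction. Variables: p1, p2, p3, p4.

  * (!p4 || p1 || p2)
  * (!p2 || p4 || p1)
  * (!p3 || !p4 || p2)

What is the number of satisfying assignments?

11

Case analysis on p2 and p4:
  p2=T, p4=T: remaining (p1,p3) ∈ {(F,F); (F,T); (T,F); (T,T)} — 4.
  p2=T, p4=F: remaining (p1,p3) ∈ {(T,F); (T,T)} — 2.
  p2=F, p4=T: remaining (p1,p3) ∈ {(T,F)} — 1.
  p2=F, p4=F: remaining (p1,p3) ∈ {(F,F); (F,T); (T,F); (T,T)} — 4.
Total: 4 + 2 + 1 + 4 = 11.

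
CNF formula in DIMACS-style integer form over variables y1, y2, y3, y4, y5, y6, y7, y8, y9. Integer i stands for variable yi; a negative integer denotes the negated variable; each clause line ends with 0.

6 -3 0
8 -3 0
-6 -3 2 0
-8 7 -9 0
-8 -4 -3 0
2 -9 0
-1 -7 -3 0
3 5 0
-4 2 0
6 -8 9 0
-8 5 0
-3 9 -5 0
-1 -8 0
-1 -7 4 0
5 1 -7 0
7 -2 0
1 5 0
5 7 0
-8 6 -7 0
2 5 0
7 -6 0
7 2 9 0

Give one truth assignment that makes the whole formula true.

y1=1  y2=1  y3=0  y4=1  y5=1  y6=0  y7=1  y8=0  y9=1

Try y1 = True.
  then y8 is forced to False.
  then y3 is forced to False.
  then y5 is forced to True.
Branch on y2: take y2 = True.
  then y7 is forced to True.
  then y4 is forced to True.
y6, y9 are now unconstrained; take y6 = False, y9 = True.
Every clause has at least one true literal under this assignment.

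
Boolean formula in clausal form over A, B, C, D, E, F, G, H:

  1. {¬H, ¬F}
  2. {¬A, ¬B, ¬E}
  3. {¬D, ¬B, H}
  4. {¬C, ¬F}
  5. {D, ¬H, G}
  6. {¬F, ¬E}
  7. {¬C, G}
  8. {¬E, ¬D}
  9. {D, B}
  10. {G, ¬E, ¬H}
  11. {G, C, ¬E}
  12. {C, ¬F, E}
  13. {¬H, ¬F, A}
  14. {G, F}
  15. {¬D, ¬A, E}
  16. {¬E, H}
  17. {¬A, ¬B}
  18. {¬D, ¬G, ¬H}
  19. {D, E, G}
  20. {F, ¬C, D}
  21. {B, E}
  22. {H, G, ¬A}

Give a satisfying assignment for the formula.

A=F, B=T, C=F, D=F, E=F, F=F, G=T, H=F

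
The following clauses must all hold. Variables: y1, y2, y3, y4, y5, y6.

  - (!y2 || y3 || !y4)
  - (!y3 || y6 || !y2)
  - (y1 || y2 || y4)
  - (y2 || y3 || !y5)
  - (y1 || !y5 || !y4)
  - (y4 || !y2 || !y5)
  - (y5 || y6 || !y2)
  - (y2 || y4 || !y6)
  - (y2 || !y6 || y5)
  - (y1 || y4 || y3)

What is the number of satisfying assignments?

15

Case analysis on y2 and y4:
  y2=1, y4=1: remaining (y1,y3,y5,y6) ∈ {(0,1,0,1); (1,1,0,1); (1,1,1,1)} — 3.
  y2=1, y4=0: remaining (y1,y3,y5,y6) ∈ {(0,1,0,1); (1,0,0,1); (1,1,0,1)} — 3.
  y2=0, y4=1: 6 of the 16 assignments to (y1,y3,y5,y6) work.
  y2=0, y4=0: remaining (y1,y3,y5,y6) ∈ {(1,0,0,0); (1,1,0,0); (1,1,1,0)} — 3.
Total: 3 + 3 + 6 + 3 = 15.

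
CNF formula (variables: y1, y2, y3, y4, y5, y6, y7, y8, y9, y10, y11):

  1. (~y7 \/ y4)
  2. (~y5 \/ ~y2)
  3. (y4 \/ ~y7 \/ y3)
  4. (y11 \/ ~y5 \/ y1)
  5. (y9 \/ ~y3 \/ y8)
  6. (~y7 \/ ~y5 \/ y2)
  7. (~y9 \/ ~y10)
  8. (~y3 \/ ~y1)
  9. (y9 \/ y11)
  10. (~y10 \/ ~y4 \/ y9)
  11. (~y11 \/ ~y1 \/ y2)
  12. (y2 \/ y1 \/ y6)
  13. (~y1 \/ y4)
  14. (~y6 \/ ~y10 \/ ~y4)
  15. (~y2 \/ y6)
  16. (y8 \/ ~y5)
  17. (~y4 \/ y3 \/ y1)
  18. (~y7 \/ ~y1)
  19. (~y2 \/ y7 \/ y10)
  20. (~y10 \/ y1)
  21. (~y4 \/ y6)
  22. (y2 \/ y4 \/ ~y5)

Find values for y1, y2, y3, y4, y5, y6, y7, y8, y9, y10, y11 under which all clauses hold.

Pure literal: y5 appears only negated; assign y5 = False.
Try y1 = False.
  then y10 is forced to False.
Try y2 = False.
  then y6 is forced to True.
The remaining clauses are satisfied by y3 = True, y4 = True, y7 = False, y8 = False, y9 = True, y11 = False.

y1=0, y2=0, y3=1, y4=1, y5=0, y6=1, y7=0, y8=0, y9=1, y10=0, y11=0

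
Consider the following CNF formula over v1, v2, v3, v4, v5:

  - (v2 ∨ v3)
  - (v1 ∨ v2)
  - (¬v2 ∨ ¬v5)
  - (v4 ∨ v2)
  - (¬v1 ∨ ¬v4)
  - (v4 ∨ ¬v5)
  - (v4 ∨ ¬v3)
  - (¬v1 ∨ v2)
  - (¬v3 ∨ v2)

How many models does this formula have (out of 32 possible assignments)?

4

Satisfying assignments:
  v1=F v2=T v3=F v4=F v5=F
  v1=F v2=T v3=F v4=T v5=F
  v1=F v2=T v3=T v4=T v5=F
  v1=T v2=T v3=F v4=F v5=F
Count: 4.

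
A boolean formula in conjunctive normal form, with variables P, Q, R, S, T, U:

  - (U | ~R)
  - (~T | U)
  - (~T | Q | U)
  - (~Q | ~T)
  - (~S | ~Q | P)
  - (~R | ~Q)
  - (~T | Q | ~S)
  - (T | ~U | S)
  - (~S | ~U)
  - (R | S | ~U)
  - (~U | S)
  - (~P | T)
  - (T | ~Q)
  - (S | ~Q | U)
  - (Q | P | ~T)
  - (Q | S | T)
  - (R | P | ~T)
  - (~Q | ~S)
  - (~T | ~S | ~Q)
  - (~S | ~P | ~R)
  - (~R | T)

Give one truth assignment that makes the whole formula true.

Try P = False.
The remaining clauses are satisfied by Q = False, R = False, S = True, T = False, U = False.

P=False, Q=False, R=False, S=True, T=False, U=False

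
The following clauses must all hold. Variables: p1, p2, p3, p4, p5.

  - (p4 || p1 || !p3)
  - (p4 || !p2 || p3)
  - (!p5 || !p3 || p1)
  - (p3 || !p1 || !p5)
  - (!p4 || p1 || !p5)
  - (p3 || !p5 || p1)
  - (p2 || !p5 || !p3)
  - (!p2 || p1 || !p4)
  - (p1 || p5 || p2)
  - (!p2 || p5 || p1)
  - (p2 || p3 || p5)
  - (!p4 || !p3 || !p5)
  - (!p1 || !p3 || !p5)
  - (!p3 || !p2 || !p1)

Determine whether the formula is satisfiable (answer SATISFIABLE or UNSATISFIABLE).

Branch on p1: take p1 = True.
The remaining clauses are satisfied by p2 = False, p3 = True, p4 = True, p5 = False.
Every clause has at least one true literal under this assignment.
So p1=True, p2=False, p3=True, p4=True, p5=False is a satisfying assignment.

SATISFIABLE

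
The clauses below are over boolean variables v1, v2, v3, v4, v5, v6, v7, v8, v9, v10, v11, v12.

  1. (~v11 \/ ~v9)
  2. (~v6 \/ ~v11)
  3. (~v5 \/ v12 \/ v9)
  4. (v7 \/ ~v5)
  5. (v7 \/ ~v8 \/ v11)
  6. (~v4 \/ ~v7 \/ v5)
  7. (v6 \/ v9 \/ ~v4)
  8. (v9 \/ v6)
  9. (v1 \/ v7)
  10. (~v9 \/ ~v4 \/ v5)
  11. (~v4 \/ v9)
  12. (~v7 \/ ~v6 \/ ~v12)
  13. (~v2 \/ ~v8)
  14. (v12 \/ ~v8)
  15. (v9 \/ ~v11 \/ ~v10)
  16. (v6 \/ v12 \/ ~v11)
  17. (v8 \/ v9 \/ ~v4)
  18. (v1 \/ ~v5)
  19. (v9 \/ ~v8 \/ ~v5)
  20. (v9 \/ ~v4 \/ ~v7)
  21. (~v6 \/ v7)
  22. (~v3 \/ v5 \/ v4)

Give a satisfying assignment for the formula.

v1 = T, v2 = T, v3 = F, v4 = F, v5 = F, v6 = F, v7 = F, v8 = F, v9 = T, v10 = T, v11 = F, v12 = T

Check each clause:
  1. (~v11 \/ ~v9) — ~v11 is true.
  2. (~v6 \/ ~v11) — ~v6 is true.
  3. (v9 \/ v12 \/ ~v5) — v9 is true.
  4. (~v5 \/ v7) — ~v5 is true.
  5. (v7 \/ v11 \/ ~v8) — ~v8 is true.
  6. (~v4 \/ ~v7 \/ v5) — ~v7 is true.
  7. (~v4 \/ v9 \/ v6) — v9 is true.
  8. (v9 \/ v6) — v9 is true.
  9. (v1 \/ v7) — v1 is true.
  10. (v5 \/ ~v9 \/ ~v4) — ~v4 is true.
  11. (~v4 \/ v9) — v9 is true.
  12. (~v7 \/ ~v6 \/ ~v12) — ~v7 is true.
  13. (~v2 \/ ~v8) — ~v8 is true.
  14. (~v8 \/ v12) — ~v8 is true.
  15. (~v11 \/ ~v10 \/ v9) — v9 is true.
  16. (~v11 \/ v12 \/ v6) — v12 is true.
  17. (v9 \/ v8 \/ ~v4) — v9 is true.
  18. (~v5 \/ v1) — v1 is true.
  19. (~v5 \/ ~v8 \/ v9) — ~v8 is true.
  20. (~v4 \/ v9 \/ ~v7) — v9 is true.
  21. (~v6 \/ v7) — ~v6 is true.
  22. (~v3 \/ v4 \/ v5) — ~v3 is true.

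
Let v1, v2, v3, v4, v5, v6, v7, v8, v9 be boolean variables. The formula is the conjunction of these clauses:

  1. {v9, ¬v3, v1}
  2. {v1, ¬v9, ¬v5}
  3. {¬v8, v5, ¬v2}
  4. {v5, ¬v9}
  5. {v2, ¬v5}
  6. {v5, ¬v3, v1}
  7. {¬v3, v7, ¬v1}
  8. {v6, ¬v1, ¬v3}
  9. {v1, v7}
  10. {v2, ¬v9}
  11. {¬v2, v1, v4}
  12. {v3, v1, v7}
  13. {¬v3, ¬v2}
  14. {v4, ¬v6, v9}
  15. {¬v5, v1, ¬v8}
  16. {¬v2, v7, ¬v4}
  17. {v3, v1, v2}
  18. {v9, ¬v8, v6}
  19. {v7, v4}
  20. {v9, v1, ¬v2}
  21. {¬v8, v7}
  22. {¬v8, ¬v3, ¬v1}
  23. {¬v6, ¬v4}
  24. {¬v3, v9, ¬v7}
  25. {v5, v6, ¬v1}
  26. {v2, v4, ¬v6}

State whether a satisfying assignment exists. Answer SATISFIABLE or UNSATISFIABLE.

Pure literal: v8 appears only negated; assign v8 = False.
Set v1 = True and propagate.
Branch on v2: take v2 = True.
  then v3 is forced to False.
For the remaining variables, v4 = True, v5 = True, v6 = False, v7 = True, v9 = False works.
Every clause has at least one true literal under this assignment.
So v1=True  v2=True  v3=False  v4=True  v5=True  v6=False  v7=True  v8=False  v9=False is a satisfying assignment.

SATISFIABLE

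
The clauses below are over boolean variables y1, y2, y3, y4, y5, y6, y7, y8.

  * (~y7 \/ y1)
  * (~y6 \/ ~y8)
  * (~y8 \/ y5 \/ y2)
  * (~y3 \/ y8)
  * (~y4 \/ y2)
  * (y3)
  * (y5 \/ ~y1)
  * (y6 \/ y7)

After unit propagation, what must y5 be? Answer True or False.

True

(y3) is a unit clause: y3 = True.
(y8 \/ ~y3) with y3 = True leaves only y8, so y8 = True.
(~y8 \/ ~y6): since y8 = True, the clause reduces to (~y6). y6 = False.
In (y6 \/ y7), y6 is now false; y7 must hold, so y7 = True.
(y1 \/ ~y7) with y7 = True leaves only y1, so y1 = True.
From (y5 \/ ~y1) and y1 = True: y5 = True.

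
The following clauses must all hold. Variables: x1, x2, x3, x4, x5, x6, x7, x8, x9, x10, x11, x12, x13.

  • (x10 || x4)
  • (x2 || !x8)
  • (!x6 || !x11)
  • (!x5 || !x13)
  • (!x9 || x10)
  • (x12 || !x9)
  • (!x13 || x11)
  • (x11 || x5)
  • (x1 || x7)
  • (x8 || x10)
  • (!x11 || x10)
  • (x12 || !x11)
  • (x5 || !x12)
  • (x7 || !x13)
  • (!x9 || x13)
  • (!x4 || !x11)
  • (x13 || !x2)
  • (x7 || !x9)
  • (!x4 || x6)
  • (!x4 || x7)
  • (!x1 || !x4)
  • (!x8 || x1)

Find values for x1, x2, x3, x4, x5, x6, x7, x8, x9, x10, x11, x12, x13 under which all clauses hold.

x1 = True  x2 = False  x3 = False  x4 = False  x5 = True  x6 = False  x7 = True  x8 = False  x9 = False  x10 = True  x11 = False  x12 = False  x13 = False

Check each clause:
  1. (x10 || x4) — x10 is true.
  2. (!x8 || x2) — !x8 is true.
  3. (!x11 || !x6) — !x6 is true.
  4. (!x13 || !x5) — !x13 is true.
  5. (x10 || !x9) — x10 is true.
  6. (x12 || !x9) — !x9 is true.
  7. (x11 || !x13) — !x13 is true.
  8. (x5 || x11) — x5 is true.
  9. (x7 || x1) — x1 is true.
  10. (x8 || x10) — x10 is true.
  11. (!x11 || x10) — x10 is true.
  12. (!x11 || x12) — !x11 is true.
  13. (x5 || !x12) — !x12 is true.
  14. (!x13 || x7) — !x13 is true.
  15. (x13 || !x9) — !x9 is true.
  16. (!x11 || !x4) — !x4 is true.
  17. (x13 || !x2) — !x2 is true.
  18. (x7 || !x9) — !x9 is true.
  19. (!x4 || x6) — !x4 is true.
  20. (x7 || !x4) — !x4 is true.
  21. (!x4 || !x1) — !x4 is true.
  22. (!x8 || x1) — !x8 is true.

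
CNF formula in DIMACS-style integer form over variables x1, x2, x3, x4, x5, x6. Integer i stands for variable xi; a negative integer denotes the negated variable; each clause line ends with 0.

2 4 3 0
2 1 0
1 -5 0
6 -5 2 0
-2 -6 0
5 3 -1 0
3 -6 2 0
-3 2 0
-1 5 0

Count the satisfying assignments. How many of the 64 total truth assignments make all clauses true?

8

Case analysis on x2 and x1:
  x2=1, x1=1: remaining (x3,x4,x5,x6) ∈ {(0,0,1,0); (0,1,1,0); (1,0,1,0); (1,1,1,0)} — 4.
  x2=1, x1=0: remaining (x3,x4,x5,x6) ∈ {(0,0,0,0); (0,1,0,0); (1,0,0,0); (1,1,0,0)} — 4.
  x2=0, x1=1: a clause becomes empty — 0.
  x2=0, x1=0: a clause becomes empty — 0.
Total: 4 + 4 + 0 + 0 = 8.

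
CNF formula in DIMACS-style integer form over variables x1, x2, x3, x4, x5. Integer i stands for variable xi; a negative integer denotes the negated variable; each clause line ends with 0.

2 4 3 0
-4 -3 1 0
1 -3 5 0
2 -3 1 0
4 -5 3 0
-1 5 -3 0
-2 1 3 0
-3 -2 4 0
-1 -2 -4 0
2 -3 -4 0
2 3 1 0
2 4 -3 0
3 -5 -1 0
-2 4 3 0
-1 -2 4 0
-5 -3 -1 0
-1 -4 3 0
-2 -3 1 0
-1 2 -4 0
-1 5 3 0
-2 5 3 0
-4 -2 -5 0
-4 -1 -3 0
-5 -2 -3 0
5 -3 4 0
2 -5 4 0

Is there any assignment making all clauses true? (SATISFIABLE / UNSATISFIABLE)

UNSATISFIABLE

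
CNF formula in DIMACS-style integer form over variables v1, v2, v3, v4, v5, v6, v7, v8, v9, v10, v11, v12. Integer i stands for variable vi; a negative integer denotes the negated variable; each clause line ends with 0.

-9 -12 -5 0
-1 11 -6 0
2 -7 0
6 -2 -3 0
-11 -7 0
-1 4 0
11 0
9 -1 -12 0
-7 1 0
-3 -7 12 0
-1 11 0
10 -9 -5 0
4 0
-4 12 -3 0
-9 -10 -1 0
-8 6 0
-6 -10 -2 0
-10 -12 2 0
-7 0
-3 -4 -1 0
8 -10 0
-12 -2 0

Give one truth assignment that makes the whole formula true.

Unit propagation: (v11) forces v11 = True.
The clause (¬v7) is unit: v7 must be False.
(v4) is a unit clause, so v4 = True.
v3 occurs only negated in the remaining clauses — set v3 = False.
v5 occurs only negated in the remaining clauses — set v5 = False.
Set v1 = True and propagate.
For the remaining variables, v2 = False, v6 = True, v8 = True, v9 = True, v10 = False, v12 = True works.

v1=1  v2=0  v3=0  v4=1  v5=0  v6=1  v7=0  v8=1  v9=1  v10=0  v11=1  v12=1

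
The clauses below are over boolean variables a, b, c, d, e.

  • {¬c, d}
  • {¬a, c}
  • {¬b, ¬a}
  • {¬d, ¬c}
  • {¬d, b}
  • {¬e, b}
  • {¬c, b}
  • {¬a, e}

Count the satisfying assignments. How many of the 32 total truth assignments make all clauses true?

5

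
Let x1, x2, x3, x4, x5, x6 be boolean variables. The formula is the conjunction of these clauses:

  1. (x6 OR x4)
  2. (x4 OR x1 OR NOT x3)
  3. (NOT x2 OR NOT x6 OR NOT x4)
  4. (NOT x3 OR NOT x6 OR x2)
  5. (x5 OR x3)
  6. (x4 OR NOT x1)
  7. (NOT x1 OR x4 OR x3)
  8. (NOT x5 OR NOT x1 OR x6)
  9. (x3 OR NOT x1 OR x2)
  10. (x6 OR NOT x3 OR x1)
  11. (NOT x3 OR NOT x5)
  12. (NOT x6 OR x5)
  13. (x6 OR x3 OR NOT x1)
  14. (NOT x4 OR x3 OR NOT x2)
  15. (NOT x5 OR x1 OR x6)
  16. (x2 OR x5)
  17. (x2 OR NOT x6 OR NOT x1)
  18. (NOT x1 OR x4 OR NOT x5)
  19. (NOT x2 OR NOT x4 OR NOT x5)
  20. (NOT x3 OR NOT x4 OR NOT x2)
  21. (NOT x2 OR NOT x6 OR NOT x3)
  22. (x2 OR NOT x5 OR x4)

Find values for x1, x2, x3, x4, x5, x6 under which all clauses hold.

Try x1 = False.
Set x2 = False and propagate.
  then x5 is forced to True.
  then x3 is forced to False.
  then x6 is forced to True.
  then x4 is forced to True.

x1=False, x2=False, x3=False, x4=True, x5=True, x6=True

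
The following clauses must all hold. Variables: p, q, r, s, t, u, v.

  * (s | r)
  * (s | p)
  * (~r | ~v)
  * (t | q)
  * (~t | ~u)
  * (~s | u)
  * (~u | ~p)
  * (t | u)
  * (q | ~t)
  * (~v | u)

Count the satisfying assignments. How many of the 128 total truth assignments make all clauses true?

4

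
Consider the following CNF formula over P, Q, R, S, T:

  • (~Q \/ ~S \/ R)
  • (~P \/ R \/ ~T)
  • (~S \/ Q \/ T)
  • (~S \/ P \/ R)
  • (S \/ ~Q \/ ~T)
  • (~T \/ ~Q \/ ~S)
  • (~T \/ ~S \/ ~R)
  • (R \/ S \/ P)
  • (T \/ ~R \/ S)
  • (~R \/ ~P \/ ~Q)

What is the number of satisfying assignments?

5

The models are:
  P=F Q=F R=T S=F T=T
  P=F Q=T R=T S=T T=F
  P=T Q=F R=F S=F T=F
  P=T Q=F R=T S=F T=T
  P=T Q=T R=F S=F T=F
Count: 5.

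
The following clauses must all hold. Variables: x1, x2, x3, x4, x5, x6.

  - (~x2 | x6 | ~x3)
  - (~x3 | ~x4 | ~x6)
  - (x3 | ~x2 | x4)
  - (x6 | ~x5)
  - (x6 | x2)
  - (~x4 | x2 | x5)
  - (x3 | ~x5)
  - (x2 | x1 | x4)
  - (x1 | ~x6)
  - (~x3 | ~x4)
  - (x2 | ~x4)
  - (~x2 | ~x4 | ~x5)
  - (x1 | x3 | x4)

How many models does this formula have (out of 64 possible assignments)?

8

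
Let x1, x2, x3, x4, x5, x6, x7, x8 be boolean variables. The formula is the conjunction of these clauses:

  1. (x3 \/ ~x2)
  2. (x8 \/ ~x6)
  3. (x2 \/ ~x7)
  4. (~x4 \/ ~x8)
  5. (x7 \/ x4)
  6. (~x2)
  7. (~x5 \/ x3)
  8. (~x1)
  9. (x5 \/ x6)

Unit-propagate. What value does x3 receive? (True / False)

Unit clause (~x2) sets x2 = False.
(~x7 \/ x2): since x2 = False, the clause reduces to (~x7). x7 = False.
In (x7 \/ x4), x7 is now false; x4 must hold, so x4 = True.
In (~x8 \/ ~x4), ~x4 is now false; ~x8 must hold, so x8 = False.
From (x8 \/ ~x6) and x8 = False: x6 = False.
Unit clause (~x1) sets x1 = False.
(x5 \/ x6): since x6 = False, the clause reduces to (x5). x5 = True.
In (x3 \/ ~x5), ~x5 is now false; x3 must hold, so x3 = True.

True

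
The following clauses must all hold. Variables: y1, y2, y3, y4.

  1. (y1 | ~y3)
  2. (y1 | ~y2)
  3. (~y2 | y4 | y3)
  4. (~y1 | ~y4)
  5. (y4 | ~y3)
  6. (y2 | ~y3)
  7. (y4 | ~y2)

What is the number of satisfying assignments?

3

Satisfying assignments:
  y1=F y2=F y3=F y4=F
  y1=F y2=F y3=F y4=T
  y1=T y2=F y3=F y4=F
That's 3 in total.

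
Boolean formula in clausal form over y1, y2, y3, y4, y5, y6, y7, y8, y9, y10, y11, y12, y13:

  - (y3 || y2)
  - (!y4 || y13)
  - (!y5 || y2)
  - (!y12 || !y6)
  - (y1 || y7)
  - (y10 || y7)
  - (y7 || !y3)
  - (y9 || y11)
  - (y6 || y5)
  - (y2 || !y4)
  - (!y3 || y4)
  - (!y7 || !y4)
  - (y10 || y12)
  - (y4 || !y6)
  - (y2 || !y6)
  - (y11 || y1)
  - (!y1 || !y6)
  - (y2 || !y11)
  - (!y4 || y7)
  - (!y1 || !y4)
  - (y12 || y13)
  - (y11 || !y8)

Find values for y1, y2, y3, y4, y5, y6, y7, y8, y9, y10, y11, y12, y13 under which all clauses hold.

y1 = T  y2 = T  y3 = F  y4 = F  y5 = T  y6 = F  y7 = T  y8 = F  y9 = F  y10 = F  y11 = T  y12 = T  y13 = T

y2 occurs only positively in the remaining clauses — set y2 = True.
y8 occurs only negated in the remaining clauses — set y8 = False.
Set y1 = True and propagate.
  then y6 is forced to False.
  then y5 is forced to True.
  then y4 is forced to False.
  then y3 is forced to False.
The remaining clauses are satisfied by y7 = True, y9 = False, y10 = False, y11 = True, y12 = True, y13 = True.
Check each clause:
  1. (y3 || y2) — y2 is true.
  2. (y13 || !y4) — !y4 is true.
  3. (y2 || !y5) — y2 is true.
  4. (!y12 || !y6) — !y6 is true.
  5. (y1 || y7) — y1 is true.
  6. (y10 || y7) — y7 is true.
  7. (!y3 || y7) — !y3 is true.
  8. (y9 || y11) — y11 is true.
  9. (y6 || y5) — y5 is true.
  10. (y2 || !y4) — y2 is true.
  11. (y4 || !y3) — !y3 is true.
  12. (!y7 || !y4) — !y4 is true.
  13. (y12 || y10) — y12 is true.
  14. (!y6 || y4) — !y6 is true.
  15. (y2 || !y6) — !y6 is true.
  16. (y11 || y1) — y1 is true.
  17. (!y6 || !y1) — !y6 is true.
  18. (y2 || !y11) — y2 is true.
  19. (!y4 || y7) — !y4 is true.
  20. (!y4 || !y1) — !y4 is true.
  21. (y12 || y13) — y12 is true.
  22. (y11 || !y8) — !y8 is true.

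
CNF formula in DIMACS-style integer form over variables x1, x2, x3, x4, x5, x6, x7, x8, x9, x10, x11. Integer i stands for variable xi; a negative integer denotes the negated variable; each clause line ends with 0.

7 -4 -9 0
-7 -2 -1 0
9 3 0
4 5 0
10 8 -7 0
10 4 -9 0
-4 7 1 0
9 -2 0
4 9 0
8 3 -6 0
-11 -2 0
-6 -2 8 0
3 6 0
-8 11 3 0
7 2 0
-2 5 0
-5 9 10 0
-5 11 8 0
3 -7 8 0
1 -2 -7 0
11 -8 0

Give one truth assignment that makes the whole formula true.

x1=0, x2=0, x3=0, x4=1, x5=1, x6=1, x7=1, x8=1, x9=1, x10=0, x11=1

Check each clause:
  1. (!x9 || x7 || !x4) — x7 is true.
  2. (!x2 || !x1 || !x7) — !x1 is true.
  3. (x9 || x3) — x9 is true.
  4. (x4 || x5) — x4 is true.
  5. (!x7 || x10 || x8) — x8 is true.
  6. (!x9 || x10 || x4) — x4 is true.
  7. (x1 || x7 || !x4) — x7 is true.
  8. (!x2 || x9) — x9 is true.
  9. (x9 || x4) — x9 is true.
  10. (x3 || !x6 || x8) — x8 is true.
  11. (!x11 || !x2) — !x2 is true.
  12. (x8 || !x6 || !x2) — x8 is true.
  13. (x3 || x6) — x6 is true.
  14. (x3 || x11 || !x8) — x11 is true.
  15. (x7 || x2) — x7 is true.
  16. (x5 || !x2) — x5 is true.
  17. (!x5 || x9 || x10) — x9 is true.
  18. (x11 || x8 || !x5) — x8 is true.
  19. (x8 || !x7 || x3) — x8 is true.
  20. (x1 || !x7 || !x2) — !x2 is true.
  21. (!x8 || x11) — x11 is true.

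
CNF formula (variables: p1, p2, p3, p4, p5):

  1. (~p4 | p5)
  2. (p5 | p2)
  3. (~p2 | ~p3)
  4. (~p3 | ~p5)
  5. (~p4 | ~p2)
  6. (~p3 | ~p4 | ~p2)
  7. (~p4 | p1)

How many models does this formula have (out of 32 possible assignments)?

7

Satisfying assignments:
  p1=F p2=F p3=F p4=F p5=T
  p1=F p2=T p3=F p4=F p5=F
  p1=F p2=T p3=F p4=F p5=T
  p1=T p2=F p3=F p4=F p5=T
  p1=T p2=F p3=F p4=T p5=T
  p1=T p2=T p3=F p4=F p5=F
  p1=T p2=T p3=F p4=F p5=T
Count: 7.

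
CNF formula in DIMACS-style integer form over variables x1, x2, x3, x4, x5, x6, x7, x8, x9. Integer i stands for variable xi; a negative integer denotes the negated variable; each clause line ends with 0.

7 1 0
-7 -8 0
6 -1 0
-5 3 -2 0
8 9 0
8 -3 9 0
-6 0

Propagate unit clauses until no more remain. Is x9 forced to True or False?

True

Unit clause (¬x6) sets x6 = False.
From (x6 ∨ ¬x1) and x6 = False: x1 = False.
(x7 ∨ x1): since x1 = False, the clause reduces to (x7). x7 = True.
From (¬x8 ∨ ¬x7) and x7 = True: x8 = False.
(x9 ∨ x8): since x8 = False, the clause reduces to (x9). x9 = True.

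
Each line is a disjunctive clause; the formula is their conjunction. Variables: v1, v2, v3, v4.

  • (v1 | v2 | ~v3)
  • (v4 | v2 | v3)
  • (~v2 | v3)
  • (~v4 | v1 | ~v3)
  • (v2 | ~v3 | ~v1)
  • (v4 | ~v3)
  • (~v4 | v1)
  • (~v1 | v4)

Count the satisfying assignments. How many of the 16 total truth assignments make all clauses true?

2

Satisfying assignments:
  v1=1 v2=0 v3=0 v4=1
  v1=1 v2=1 v3=1 v4=1
That's 2 in total.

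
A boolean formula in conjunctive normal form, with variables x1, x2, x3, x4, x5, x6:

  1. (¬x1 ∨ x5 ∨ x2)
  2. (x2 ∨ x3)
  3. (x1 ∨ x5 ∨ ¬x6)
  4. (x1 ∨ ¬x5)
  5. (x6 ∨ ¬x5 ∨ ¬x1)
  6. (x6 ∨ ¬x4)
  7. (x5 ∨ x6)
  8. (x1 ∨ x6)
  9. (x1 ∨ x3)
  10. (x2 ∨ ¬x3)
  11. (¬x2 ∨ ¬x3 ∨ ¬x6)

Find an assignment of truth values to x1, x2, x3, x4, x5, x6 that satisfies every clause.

Pure literal: x4 appears only negated; assign x4 = False.
Branch on x1: take x1 = True.
Branch on x2: take x2 = True.
The remaining clauses are satisfied by x3 = False, x5 = False, x6 = True.
Every clause has at least one true literal under this assignment.

x1=T  x2=T  x3=F  x4=F  x5=F  x6=T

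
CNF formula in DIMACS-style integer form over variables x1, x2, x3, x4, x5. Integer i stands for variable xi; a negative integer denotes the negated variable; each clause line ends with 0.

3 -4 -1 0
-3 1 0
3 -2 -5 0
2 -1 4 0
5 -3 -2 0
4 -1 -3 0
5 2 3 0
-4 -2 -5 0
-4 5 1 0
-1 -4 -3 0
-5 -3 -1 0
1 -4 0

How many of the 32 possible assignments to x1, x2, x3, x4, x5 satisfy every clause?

3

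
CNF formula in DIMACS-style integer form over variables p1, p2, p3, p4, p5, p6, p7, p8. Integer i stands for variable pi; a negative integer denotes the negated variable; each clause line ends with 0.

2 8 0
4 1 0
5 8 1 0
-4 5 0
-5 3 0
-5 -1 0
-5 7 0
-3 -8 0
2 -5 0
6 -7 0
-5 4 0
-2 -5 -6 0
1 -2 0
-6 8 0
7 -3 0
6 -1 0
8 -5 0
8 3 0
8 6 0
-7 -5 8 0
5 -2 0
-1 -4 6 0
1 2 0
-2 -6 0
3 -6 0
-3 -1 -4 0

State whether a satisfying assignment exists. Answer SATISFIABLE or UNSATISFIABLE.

UNSATISFIABLE

p5 = True:
  propagation gives p3=True, p1=False, p4=True, p7=True; an empty clause results — contradiction.
p5 = False:
  propagation gives p4=False, p1=True, p6=True, p8=True; an empty clause results — contradiction.
Every branch closes, so no satisfying assignment exists.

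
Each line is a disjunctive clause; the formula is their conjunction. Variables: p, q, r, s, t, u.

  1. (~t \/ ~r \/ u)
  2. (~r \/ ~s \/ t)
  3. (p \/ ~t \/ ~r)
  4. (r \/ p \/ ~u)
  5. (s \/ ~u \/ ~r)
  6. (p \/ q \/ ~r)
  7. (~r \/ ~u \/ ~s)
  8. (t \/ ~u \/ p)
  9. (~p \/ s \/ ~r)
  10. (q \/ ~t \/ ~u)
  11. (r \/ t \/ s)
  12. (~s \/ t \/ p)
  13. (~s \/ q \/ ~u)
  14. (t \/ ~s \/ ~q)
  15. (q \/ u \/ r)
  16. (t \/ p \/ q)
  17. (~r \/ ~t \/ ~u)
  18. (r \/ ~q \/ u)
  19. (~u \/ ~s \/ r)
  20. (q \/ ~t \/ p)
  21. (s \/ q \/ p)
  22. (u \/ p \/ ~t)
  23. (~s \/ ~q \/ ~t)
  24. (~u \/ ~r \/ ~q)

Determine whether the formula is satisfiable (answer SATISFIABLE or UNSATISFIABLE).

SATISFIABLE

Set p = False and propagate.
Set q = True and propagate.
Branch on r: take r = True.
  then t is forced to False.
  then s is forced to False.
  then u is forced to False.
So p = False, q = True, r = True, s = False, t = False, u = False is a satisfying assignment.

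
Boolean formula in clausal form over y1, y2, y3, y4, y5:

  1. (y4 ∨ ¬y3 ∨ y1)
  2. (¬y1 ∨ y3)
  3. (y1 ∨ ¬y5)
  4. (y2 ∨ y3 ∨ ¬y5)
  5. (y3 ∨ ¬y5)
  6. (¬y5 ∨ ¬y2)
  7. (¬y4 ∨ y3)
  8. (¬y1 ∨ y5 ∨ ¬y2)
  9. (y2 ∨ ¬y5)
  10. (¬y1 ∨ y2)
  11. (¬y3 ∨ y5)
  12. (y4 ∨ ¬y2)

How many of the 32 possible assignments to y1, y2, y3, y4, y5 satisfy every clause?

1

Satisfying assignments:
  y1=0 y2=0 y3=0 y4=0 y5=0
Count: 1.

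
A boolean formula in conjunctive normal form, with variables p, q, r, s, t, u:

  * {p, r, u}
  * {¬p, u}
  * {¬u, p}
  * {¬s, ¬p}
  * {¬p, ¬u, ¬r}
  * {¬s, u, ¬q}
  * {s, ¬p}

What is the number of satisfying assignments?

6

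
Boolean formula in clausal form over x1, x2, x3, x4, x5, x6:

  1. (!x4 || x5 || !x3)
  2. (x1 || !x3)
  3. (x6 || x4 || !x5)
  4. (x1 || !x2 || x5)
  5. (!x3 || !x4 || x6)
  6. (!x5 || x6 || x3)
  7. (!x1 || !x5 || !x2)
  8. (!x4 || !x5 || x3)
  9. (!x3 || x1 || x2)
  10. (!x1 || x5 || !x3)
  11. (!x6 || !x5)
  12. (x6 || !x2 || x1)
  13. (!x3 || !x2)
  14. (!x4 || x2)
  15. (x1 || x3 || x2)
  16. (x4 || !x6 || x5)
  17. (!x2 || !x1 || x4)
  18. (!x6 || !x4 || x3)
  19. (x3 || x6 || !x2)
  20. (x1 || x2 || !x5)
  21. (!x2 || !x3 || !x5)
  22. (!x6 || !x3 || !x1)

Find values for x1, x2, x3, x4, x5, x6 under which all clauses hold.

x1=T, x2=F, x3=F, x4=F, x5=F, x6=F

Set x1 = True and propagate.
For the remaining variables, x2 = False, x3 = False, x4 = False, x5 = False, x6 = False works.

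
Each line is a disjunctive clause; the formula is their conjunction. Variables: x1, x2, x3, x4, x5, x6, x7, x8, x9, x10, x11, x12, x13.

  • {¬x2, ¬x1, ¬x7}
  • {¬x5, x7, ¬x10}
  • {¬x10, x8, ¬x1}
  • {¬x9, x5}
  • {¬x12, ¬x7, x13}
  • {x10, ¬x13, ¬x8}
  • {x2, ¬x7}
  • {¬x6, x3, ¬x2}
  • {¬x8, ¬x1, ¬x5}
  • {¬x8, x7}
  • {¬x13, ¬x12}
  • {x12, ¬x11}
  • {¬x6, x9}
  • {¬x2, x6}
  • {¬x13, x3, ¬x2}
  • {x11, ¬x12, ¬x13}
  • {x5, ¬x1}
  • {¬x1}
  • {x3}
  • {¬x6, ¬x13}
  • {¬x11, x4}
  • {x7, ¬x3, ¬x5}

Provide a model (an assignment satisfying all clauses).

x1 = F, x2 = F, x3 = T, x4 = T, x5 = F, x6 = F, x7 = F, x8 = F, x9 = F, x10 = T, x11 = F, x12 = T, x13 = F

The clause (¬x1) is unit: x1 must be False.
Unit propagation: (x3) forces x3 = True.
x4 occurs only positively in the remaining clauses — set x4 = True.
Pure literal: x8 appears only negated; assign x8 = False.
Set x2 = False and propagate.
  then x7 is forced to False.
  then x5 is forced to False.
  then x9 is forced to False.
  then x6 is forced to False.
For the remaining variables, x10 = True, x11 = False, x12 = True, x13 = False works.
Check each clause:
  1. {¬x2, ¬x7, ¬x1} — ¬x7 is true.
  2. {¬x5, ¬x10, x7} — ¬x5 is true.
  3. {¬x1, x8, ¬x10} — ¬x1 is true.
  4. {x5, ¬x9} — ¬x9 is true.
  5. {¬x12, x13, ¬x7} — ¬x7 is true.
  6. {¬x8, x10, ¬x13} — ¬x8 is true.
  7. {¬x7, x2} — ¬x7 is true.
  8. {¬x2, ¬x6, x3} — ¬x6 is true.
  9. {¬x1, ¬x8, ¬x5} — ¬x8 is true.
  10. {¬x8, x7} — ¬x8 is true.
  11. {¬x13, ¬x12} — ¬x13 is true.
  12. {¬x11, x12} — x12 is true.
  13. {x9, ¬x6} — ¬x6 is true.
  14. {¬x2, x6} — ¬x2 is true.
  15. {¬x13, x3, ¬x2} — x3 is true.
  16. {x11, ¬x12, ¬x13} — ¬x13 is true.
  17. {x5, ¬x1} — ¬x1 is true.
  18. {¬x1} — ¬x1 is true.
  19. {x3} — x3 is true.
  20. {¬x6, ¬x13} — ¬x6 is true.
  21. {x4, ¬x11} — x4 is true.
  22. {x7, ¬x3, ¬x5} — ¬x5 is true.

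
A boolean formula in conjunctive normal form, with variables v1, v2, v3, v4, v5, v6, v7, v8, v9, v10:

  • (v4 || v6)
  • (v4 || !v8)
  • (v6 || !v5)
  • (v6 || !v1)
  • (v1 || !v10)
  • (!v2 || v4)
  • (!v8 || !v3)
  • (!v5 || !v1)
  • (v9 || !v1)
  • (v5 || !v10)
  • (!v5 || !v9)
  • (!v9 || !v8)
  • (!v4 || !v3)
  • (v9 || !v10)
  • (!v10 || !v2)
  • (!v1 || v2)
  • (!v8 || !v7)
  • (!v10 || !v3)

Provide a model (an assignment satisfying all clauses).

Pure literal: v3 appears only negated; assign v3 = False.
Pure literal: v7 appears only negated; assign v7 = False.
Branch on v1: take v1 = False.
  then v10 is forced to False.
For the remaining variables, v2 = False, v4 = True, v5 = False, v6 = False, v8 = False, v9 = False works.

v1 = F, v2 = F, v3 = F, v4 = T, v5 = F, v6 = F, v7 = F, v8 = F, v9 = F, v10 = F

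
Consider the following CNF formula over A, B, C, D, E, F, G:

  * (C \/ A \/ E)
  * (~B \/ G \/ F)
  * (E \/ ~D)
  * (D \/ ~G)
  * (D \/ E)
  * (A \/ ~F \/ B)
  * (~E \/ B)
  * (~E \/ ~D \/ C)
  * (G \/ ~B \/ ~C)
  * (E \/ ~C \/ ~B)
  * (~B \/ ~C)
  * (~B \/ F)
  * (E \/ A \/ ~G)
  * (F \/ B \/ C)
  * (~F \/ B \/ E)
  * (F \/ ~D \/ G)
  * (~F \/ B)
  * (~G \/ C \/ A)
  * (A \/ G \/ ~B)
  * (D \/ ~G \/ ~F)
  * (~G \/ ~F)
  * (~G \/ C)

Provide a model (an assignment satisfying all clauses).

Pure literal: A appears only positively; assign A = True.
Branch on B: take B = True.
  then C is forced to False.
  then F is forced to True.
  then G is forced to False.
Set D = False and propagate.
  then E is forced to True.
Every clause has at least one true literal under this assignment.

A=True, B=True, C=False, D=False, E=True, F=True, G=False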